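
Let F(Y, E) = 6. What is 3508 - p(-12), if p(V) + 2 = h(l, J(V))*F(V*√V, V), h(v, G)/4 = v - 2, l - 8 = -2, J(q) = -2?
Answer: 3414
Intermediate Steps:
l = 6 (l = 8 - 2 = 6)
h(v, G) = -8 + 4*v (h(v, G) = 4*(v - 2) = 4*(-2 + v) = -8 + 4*v)
p(V) = 94 (p(V) = -2 + (-8 + 4*6)*6 = -2 + (-8 + 24)*6 = -2 + 16*6 = -2 + 96 = 94)
3508 - p(-12) = 3508 - 1*94 = 3508 - 94 = 3414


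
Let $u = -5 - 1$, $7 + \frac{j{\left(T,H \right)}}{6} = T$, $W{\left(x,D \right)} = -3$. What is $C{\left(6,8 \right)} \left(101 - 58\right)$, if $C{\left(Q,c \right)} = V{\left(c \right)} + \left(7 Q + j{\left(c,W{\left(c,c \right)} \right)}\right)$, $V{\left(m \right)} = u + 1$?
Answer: $1849$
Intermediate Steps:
$j{\left(T,H \right)} = -42 + 6 T$
$u = -6$
$V{\left(m \right)} = -5$ ($V{\left(m \right)} = -6 + 1 = -5$)
$C{\left(Q,c \right)} = -47 + 6 c + 7 Q$ ($C{\left(Q,c \right)} = -5 + \left(7 Q + \left(-42 + 6 c\right)\right) = -5 + \left(-42 + 6 c + 7 Q\right) = -47 + 6 c + 7 Q$)
$C{\left(6,8 \right)} \left(101 - 58\right) = \left(-47 + 6 \cdot 8 + 7 \cdot 6\right) \left(101 - 58\right) = \left(-47 + 48 + 42\right) \left(101 - 58\right) = 43 \cdot 43 = 1849$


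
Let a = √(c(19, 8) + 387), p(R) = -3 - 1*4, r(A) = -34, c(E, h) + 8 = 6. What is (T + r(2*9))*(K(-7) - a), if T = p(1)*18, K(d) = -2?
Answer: 320 + 160*√385 ≈ 3459.4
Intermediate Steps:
c(E, h) = -2 (c(E, h) = -8 + 6 = -2)
p(R) = -7 (p(R) = -3 - 4 = -7)
a = √385 (a = √(-2 + 387) = √385 ≈ 19.621)
T = -126 (T = -7*18 = -126)
(T + r(2*9))*(K(-7) - a) = (-126 - 34)*(-2 - √385) = -160*(-2 - √385) = 320 + 160*√385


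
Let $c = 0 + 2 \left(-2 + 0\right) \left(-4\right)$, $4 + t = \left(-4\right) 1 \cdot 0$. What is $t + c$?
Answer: $12$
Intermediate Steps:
$t = -4$ ($t = -4 + \left(-4\right) 1 \cdot 0 = -4 - 0 = -4 + 0 = -4$)
$c = 16$ ($c = 0 + 2 \left(\left(-2\right) \left(-4\right)\right) = 0 + 2 \cdot 8 = 0 + 16 = 16$)
$t + c = -4 + 16 = 12$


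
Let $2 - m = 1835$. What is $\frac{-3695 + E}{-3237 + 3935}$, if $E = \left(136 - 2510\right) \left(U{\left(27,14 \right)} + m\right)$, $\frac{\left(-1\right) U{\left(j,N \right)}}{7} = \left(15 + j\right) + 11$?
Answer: $\frac{5228601}{698} \approx 7490.8$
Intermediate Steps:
$U{\left(j,N \right)} = -182 - 7 j$ ($U{\left(j,N \right)} = - 7 \left(\left(15 + j\right) + 11\right) = - 7 \left(26 + j\right) = -182 - 7 j$)
$m = -1833$ ($m = 2 - 1835 = -1833$)
$E = 5232296$ ($E = \left(136 - 2510\right) \left(\left(-182 - 189\right) - 1833\right) = - 2374 \left(\left(-182 - 189\right) - 1833\right) = - 2374 \left(-371 - 1833\right) = \left(-2374\right) \left(-2204\right) = 5232296$)
$\frac{-3695 + E}{-3237 + 3935} = \frac{-3695 + 5232296}{-3237 + 3935} = \frac{5228601}{698}$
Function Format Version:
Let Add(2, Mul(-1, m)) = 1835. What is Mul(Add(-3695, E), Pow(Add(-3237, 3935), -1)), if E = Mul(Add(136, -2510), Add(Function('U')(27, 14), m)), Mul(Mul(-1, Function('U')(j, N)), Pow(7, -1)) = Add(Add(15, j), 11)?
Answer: Rational(5228601, 698) ≈ 7490.8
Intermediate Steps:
Function('U')(j, N) = Add(-182, Mul(-7, j)) (Function('U')(j, N) = Mul(-7, Add(Add(15, j), 11)) = Mul(-7, Add(26, j)) = Add(-182, Mul(-7, j)))
m = -1833 (m = Add(2, Mul(-1, 1835)) = Add(2, -1835) = -1833)
E = 5232296 (E = Mul(Add(136, -2510), Add(Add(-182, Mul(-7, 27)), -1833)) = Mul(-2374, Add(Add(-182, -189), -1833)) = Mul(-2374, Add(-371, -1833)) = Mul(-2374, -2204) = 5232296)
Mul(Add(-3695, E), Pow(Add(-3237, 3935), -1)) = Mul(Add(-3695, 5232296), Pow(Add(-3237, 3935), -1)) = Mul(5228601, Pow(698, -1)) = Mul(5228601, Rational(1, 698)) = Rational(5228601, 698)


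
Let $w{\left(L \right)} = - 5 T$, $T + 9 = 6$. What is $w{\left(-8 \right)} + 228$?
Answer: $243$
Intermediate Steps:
$T = -3$ ($T = -9 + 6 = -3$)
$w{\left(L \right)} = 15$ ($w{\left(L \right)} = \left(-5\right) \left(-3\right) = 15$)
$w{\left(-8 \right)} + 228 = 15 + 228 = 243$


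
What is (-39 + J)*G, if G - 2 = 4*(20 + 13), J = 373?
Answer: 44756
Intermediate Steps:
G = 134 (G = 2 + 4*(20 + 13) = 2 + 4*33 = 2 + 132 = 134)
(-39 + J)*G = (-39 + 373)*134 = 334*134 = 44756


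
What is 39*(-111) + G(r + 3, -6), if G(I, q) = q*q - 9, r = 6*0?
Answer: -4302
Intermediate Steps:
r = 0
G(I, q) = -9 + q**2 (G(I, q) = q**2 - 9 = -9 + q**2)
39*(-111) + G(r + 3, -6) = 39*(-111) + (-9 + (-6)**2) = -4329 + (-9 + 36) = -4329 + 27 = -4302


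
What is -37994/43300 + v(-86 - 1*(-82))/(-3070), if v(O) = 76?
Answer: -5996619/6646550 ≈ -0.90222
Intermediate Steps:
-37994/43300 + v(-86 - 1*(-82))/(-3070) = -37994/43300 + 76/(-3070) = -37994*1/43300 + 76*(-1/3070) = -18997/21650 - 38/1535 = -5996619/6646550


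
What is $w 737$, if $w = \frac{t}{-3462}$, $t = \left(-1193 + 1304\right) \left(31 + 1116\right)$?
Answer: $- \frac{31277543}{1154} \approx -27104.0$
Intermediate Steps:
$t = 127317$ ($t = 111 \cdot 1147 = 127317$)
$w = - \frac{42439}{1154}$ ($w = \frac{127317}{-3462} = 127317 \left(- \frac{1}{3462}\right) = - \frac{42439}{1154} \approx -36.776$)
$w 737 = \left(- \frac{42439}{1154}\right) 737 = - \frac{31277543}{1154}$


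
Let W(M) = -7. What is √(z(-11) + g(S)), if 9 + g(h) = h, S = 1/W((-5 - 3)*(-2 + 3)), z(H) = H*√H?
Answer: √(-448 - 539*I*√11)/7 ≈ 3.7728 - 4.835*I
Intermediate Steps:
z(H) = H^(3/2)
S = -⅐ (S = 1/(-7) = -⅐ ≈ -0.14286)
g(h) = -9 + h
√(z(-11) + g(S)) = √((-11)^(3/2) + (-9 - ⅐)) = √(-11*I*√11 - 64/7) = √(-64/7 - 11*I*√11)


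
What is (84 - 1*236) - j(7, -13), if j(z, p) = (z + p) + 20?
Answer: -166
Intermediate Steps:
j(z, p) = 20 + p + z (j(z, p) = (p + z) + 20 = 20 + p + z)
(84 - 1*236) - j(7, -13) = (84 - 1*236) - (20 - 13 + 7) = (84 - 236) - 1*14 = -152 - 14 = -166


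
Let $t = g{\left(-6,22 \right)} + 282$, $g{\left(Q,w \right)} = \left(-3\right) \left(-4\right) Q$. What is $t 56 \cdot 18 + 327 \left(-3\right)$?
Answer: $210699$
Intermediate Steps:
$g{\left(Q,w \right)} = 12 Q$
$t = 210$ ($t = 12 \left(-6\right) + 282 = -72 + 282 = 210$)
$t 56 \cdot 18 + 327 \left(-3\right) = 210 \cdot 56 \cdot 18 + 327 \left(-3\right) = 210 \cdot 1008 - 981 = 211680 - 981 = 210699$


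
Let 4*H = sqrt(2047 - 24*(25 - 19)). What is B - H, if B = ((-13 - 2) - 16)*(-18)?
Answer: 558 - sqrt(1903)/4 ≈ 547.09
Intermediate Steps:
B = 558 (B = (-15 - 16)*(-18) = -31*(-18) = 558)
H = sqrt(1903)/4 (H = sqrt(2047 - 24*(25 - 19))/4 = sqrt(2047 - 24*6)/4 = sqrt(2047 - 144)/4 = sqrt(1903)/4 ≈ 10.906)
B - H = 558 - sqrt(1903)/4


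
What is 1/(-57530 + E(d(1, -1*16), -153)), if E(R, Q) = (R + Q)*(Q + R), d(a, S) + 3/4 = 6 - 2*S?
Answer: -16/706111 ≈ -2.2659e-5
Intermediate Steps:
d(a, S) = 21/4 - 2*S (d(a, S) = -¾ + (6 - 2*S) = 21/4 - 2*S)
E(R, Q) = (Q + R)² (E(R, Q) = (Q + R)*(Q + R) = (Q + R)²)
1/(-57530 + E(d(1, -1*16), -153)) = 1/(-57530 + (-153 + (21/4 - (-2)*16))²) = 1/(-57530 + (-153 + (21/4 - 2*(-16)))²) = 1/(-57530 + (-153 + (21/4 + 32))²) = 1/(-57530 + (-153 + 149/4)²) = 1/(-57530 + (-463/4)²) = 1/(-57530 + 214369/16) = 1/(-706111/16) = -16/706111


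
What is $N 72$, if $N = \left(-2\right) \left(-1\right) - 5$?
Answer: $-216$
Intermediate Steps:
$N = -3$ ($N = 2 - 5 = -3$)
$N 72 = \left(-3\right) 72 = -216$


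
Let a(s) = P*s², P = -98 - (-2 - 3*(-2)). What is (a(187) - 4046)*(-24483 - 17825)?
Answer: 151076960272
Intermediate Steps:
P = -102 (P = -98 - (-2 + 6) = -98 - 1*4 = -98 - 4 = -102)
a(s) = -102*s²
(a(187) - 4046)*(-24483 - 17825) = (-102*187² - 4046)*(-24483 - 17825) = (-102*34969 - 4046)*(-42308) = (-3566838 - 4046)*(-42308) = -3570884*(-42308) = 151076960272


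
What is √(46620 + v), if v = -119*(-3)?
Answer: √46977 ≈ 216.74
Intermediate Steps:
v = 357
√(46620 + v) = √(46620 + 357) = √46977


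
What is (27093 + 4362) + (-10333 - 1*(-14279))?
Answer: 35401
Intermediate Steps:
(27093 + 4362) + (-10333 - 1*(-14279)) = 31455 + (-10333 + 14279) = 31455 + 3946 = 35401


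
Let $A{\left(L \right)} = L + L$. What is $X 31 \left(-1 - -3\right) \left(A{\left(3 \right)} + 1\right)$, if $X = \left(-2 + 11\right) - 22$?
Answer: $-5642$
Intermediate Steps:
$X = -13$ ($X = 9 - 22 = -13$)
$A{\left(L \right)} = 2 L$
$X 31 \left(-1 - -3\right) \left(A{\left(3 \right)} + 1\right) = \left(-13\right) 31 \left(-1 - -3\right) \left(2 \cdot 3 + 1\right) = - 403 \left(-1 + 3\right) \left(6 + 1\right) = - 403 \cdot 2 \cdot 7 = \left(-403\right) 14 = -5642$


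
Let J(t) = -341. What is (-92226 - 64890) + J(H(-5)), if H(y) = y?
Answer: -157457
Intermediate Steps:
(-92226 - 64890) + J(H(-5)) = (-92226 - 64890) - 341 = -157116 - 341 = -157457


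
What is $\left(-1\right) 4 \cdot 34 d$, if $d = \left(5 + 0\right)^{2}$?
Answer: $-3400$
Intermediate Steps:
$d = 25$ ($d = 5^{2} = 25$)
$\left(-1\right) 4 \cdot 34 d = \left(-1\right) 4 \cdot 34 \cdot 25 = \left(-4\right) 34 \cdot 25 = \left(-136\right) 25 = -3400$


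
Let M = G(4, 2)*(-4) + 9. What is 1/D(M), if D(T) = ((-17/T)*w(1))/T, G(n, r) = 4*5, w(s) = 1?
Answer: -5041/17 ≈ -296.53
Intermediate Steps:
G(n, r) = 20
M = -71 (M = 20*(-4) + 9 = -80 + 9 = -71)
D(T) = -17/T**2 (D(T) = (-17/T*1)/T = (-17/T)/T = -17/T**2)
1/D(M) = 1/(-17/(-71)**2) = 1/(-17*1/5041) = 1/(-17/5041) = -5041/17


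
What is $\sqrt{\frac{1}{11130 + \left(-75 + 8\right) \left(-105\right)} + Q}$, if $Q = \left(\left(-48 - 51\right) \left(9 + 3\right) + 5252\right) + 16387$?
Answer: $\frac{8 \sqrt{105439995885}}{18165} \approx 143.01$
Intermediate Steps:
$Q = 20451$ ($Q = \left(\left(-99\right) 12 + 5252\right) + 16387 = \left(-1188 + 5252\right) + 16387 = 4064 + 16387 = 20451$)
$\sqrt{\frac{1}{11130 + \left(-75 + 8\right) \left(-105\right)} + Q} = \sqrt{\frac{1}{11130 + \left(-75 + 8\right) \left(-105\right)} + 20451} = \sqrt{\frac{1}{11130 - -7035} + 20451} = \sqrt{\frac{1}{11130 + 7035} + 20451} = \sqrt{\frac{1}{18165} + 20451} = \sqrt{\frac{371492416}{18165}} = \frac{8 \sqrt{105439995885}}{18165}$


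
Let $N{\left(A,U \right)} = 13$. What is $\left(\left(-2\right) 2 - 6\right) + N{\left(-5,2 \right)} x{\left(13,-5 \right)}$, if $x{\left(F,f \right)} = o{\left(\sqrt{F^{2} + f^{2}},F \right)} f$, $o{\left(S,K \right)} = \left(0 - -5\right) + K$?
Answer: $-1180$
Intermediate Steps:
$o{\left(S,K \right)} = 5 + K$ ($o{\left(S,K \right)} = \left(0 + 5\right) + K = 5 + K$)
$x{\left(F,f \right)} = f \left(5 + F\right)$ ($x{\left(F,f \right)} = \left(5 + F\right) f = f \left(5 + F\right)$)
$\left(\left(-2\right) 2 - 6\right) + N{\left(-5,2 \right)} x{\left(13,-5 \right)} = \left(\left(-2\right) 2 - 6\right) + 13 \left(- 5 \left(5 + 13\right)\right) = \left(-4 - 6\right) + 13 \left(\left(-5\right) 18\right) = -10 + 13 \left(-90\right) = -10 - 1170 = -1180$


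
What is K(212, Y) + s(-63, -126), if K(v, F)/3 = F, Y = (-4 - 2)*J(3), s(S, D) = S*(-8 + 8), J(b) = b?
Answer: -54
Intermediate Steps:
s(S, D) = 0 (s(S, D) = S*0 = 0)
Y = -18 (Y = (-4 - 2)*3 = -6*3 = -18)
K(v, F) = 3*F
K(212, Y) + s(-63, -126) = 3*(-18) + 0 = -54 + 0 = -54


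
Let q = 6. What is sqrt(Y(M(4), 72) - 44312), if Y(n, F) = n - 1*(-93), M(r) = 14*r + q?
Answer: I*sqrt(44157) ≈ 210.14*I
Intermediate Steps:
M(r) = 6 + 14*r (M(r) = 14*r + 6 = 6 + 14*r)
Y(n, F) = 93 + n (Y(n, F) = n + 93 = 93 + n)
sqrt(Y(M(4), 72) - 44312) = sqrt((93 + (6 + 14*4)) - 44312) = sqrt((93 + (6 + 56)) - 44312) = sqrt((93 + 62) - 44312) = sqrt(155 - 44312) = sqrt(-44157) = I*sqrt(44157)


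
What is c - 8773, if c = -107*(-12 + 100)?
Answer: -18189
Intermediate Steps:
c = -9416 (c = -107*88 = -9416)
c - 8773 = -9416 - 8773 = -18189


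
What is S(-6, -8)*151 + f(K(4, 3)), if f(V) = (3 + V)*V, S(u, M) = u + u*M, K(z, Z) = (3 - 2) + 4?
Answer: 6382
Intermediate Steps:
K(z, Z) = 5 (K(z, Z) = 1 + 4 = 5)
S(u, M) = u + M*u
f(V) = V*(3 + V)
S(-6, -8)*151 + f(K(4, 3)) = -6*(1 - 8)*151 + 5*(3 + 5) = -6*(-7)*151 + 5*8 = 42*151 + 40 = 6342 + 40 = 6382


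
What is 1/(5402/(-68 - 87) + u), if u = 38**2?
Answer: 155/218418 ≈ 0.00070965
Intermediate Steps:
u = 1444
1/(5402/(-68 - 87) + u) = 1/(5402/(-68 - 87) + 1444) = 1/(5402/(-155) + 1444) = 1/(5402*(-1/155) + 1444) = 1/(-5402/155 + 1444) = 1/(218418/155) = 155/218418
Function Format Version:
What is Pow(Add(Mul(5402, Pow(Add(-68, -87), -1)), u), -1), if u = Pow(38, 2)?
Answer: Rational(155, 218418) ≈ 0.00070965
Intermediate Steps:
u = 1444
Pow(Add(Mul(5402, Pow(Add(-68, -87), -1)), u), -1) = Pow(Add(Mul(5402, Pow(Add(-68, -87), -1)), 1444), -1) = Pow(Add(Mul(5402, Pow(-155, -1)), 1444), -1) = Pow(Add(Mul(5402, Rational(-1, 155)), 1444), -1) = Pow(Add(Rational(-5402, 155), 1444), -1) = Pow(Rational(218418, 155), -1) = Rational(155, 218418)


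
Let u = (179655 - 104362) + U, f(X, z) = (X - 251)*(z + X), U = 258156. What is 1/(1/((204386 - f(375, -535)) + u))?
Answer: 557675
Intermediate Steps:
f(X, z) = (-251 + X)*(X + z)
u = 333449 (u = (179655 - 104362) + 258156 = 75293 + 258156 = 333449)
1/(1/((204386 - f(375, -535)) + u)) = 1/(1/((204386 - (375² - 251*375 - 251*(-535) + 375*(-535))) + 333449)) = 1/(1/((204386 - (140625 - 94125 + 134285 - 200625)) + 333449)) = 1/(1/((204386 - 1*(-19840)) + 333449)) = 1/(1/((204386 + 19840) + 333449)) = 1/(1/(224226 + 333449)) = 1/(1/557675) = 557675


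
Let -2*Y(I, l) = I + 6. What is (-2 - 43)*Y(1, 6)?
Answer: 315/2 ≈ 157.50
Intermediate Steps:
Y(I, l) = -3 - I/2 (Y(I, l) = -(I + 6)/2 = -(6 + I)/2 = -3 - I/2)
(-2 - 43)*Y(1, 6) = (-2 - 43)*(-3 - 1/2*1) = -45*(-3 - 1/2) = -45*(-7/2) = 315/2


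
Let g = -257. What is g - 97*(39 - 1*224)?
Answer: 17688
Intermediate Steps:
g - 97*(39 - 1*224) = -257 - 97*(39 - 1*224) = -257 - 97*(39 - 224) = -257 - 97*(-185) = -257 + 17945 = 17688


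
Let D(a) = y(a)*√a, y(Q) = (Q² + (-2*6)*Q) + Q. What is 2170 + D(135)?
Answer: 2170 + 50220*√15 ≈ 1.9667e+5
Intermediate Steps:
y(Q) = Q² - 11*Q (y(Q) = (Q² - 12*Q) + Q = Q² - 11*Q)
D(a) = a^(3/2)*(-11 + a) (D(a) = (a*(-11 + a))*√a = a^(3/2)*(-11 + a))
2170 + D(135) = 2170 + 135^(3/2)*(-11 + 135) = 2170 + (405*√15)*124 = 2170 + 50220*√15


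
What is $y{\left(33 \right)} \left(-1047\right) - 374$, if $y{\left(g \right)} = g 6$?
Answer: $-207680$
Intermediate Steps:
$y{\left(g \right)} = 6 g$
$y{\left(33 \right)} \left(-1047\right) - 374 = 6 \cdot 33 \left(-1047\right) - 374 = 198 \left(-1047\right) - 374 = -207306 - 374 = -207680$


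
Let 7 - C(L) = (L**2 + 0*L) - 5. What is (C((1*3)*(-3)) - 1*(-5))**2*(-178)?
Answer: -729088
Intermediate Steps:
C(L) = 12 - L**2 (C(L) = 7 - ((L**2 + 0*L) - 5) = 7 - ((L**2 + 0) - 5) = 7 - (L**2 - 5) = 7 - (-5 + L**2) = 7 + (5 - L**2) = 12 - L**2)
(C((1*3)*(-3)) - 1*(-5))**2*(-178) = ((12 - ((1*3)*(-3))**2) - 1*(-5))**2*(-178) = ((12 - (3*(-3))**2) + 5)**2*(-178) = ((12 - 1*(-9)**2) + 5)**2*(-178) = ((12 - 1*81) + 5)**2*(-178) = ((12 - 81) + 5)**2*(-178) = (-69 + 5)**2*(-178) = (-64)**2*(-178) = 4096*(-178) = -729088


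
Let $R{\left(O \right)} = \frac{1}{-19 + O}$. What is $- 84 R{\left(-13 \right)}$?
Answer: $\frac{21}{8} \approx 2.625$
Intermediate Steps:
$- 84 R{\left(-13 \right)} = - \frac{84}{-19 - 13} = - \frac{84}{-32} = \left(-84\right) \left(- \frac{1}{32}\right) = \frac{21}{8}$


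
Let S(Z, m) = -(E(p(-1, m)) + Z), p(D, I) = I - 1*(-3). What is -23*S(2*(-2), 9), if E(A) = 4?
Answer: 0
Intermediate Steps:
p(D, I) = 3 + I (p(D, I) = I + 3 = 3 + I)
S(Z, m) = -4 - Z (S(Z, m) = -(4 + Z) = -4 - Z)
-23*S(2*(-2), 9) = -23*(-4 - 2*(-2)) = -23*(-4 - 1*(-4)) = -23*(-4 + 4) = -23*0 = 0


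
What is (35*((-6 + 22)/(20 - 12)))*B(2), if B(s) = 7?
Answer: 490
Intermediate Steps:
(35*((-6 + 22)/(20 - 12)))*B(2) = (35*((-6 + 22)/(20 - 12)))*7 = (35*(16/8))*7 = (35*(16*(⅛)))*7 = (35*2)*7 = 70*7 = 490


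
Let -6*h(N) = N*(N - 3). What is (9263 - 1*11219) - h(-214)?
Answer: 17351/3 ≈ 5783.7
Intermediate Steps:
h(N) = -N*(-3 + N)/6 (h(N) = -N*(N - 3)/6 = -N*(-3 + N)/6)
(9263 - 1*11219) - h(-214) = (9263 - 1*11219) - (-214)*(3 - 1*(-214))/6 = (9263 - 11219) - (-214)*(3 + 214)/6 = -1956 - (-214)*217/6 = -1956 - 1*(-23219/3) = -1956 + 23219/3 = 17351/3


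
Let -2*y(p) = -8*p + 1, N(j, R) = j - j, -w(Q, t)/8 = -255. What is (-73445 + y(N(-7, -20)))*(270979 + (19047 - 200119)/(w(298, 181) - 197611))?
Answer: -7784608273063171/391142 ≈ -1.9902e+10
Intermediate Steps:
w(Q, t) = 2040 (w(Q, t) = -8*(-255) = 2040)
N(j, R) = 0
y(p) = -½ + 4*p (y(p) = -(-8*p + 1)/2 = -(1 - 8*p)/2 = -½ + 4*p)
(-73445 + y(N(-7, -20)))*(270979 + (19047 - 200119)/(w(298, 181) - 197611)) = (-73445 + (-½ + 4*0))*(270979 + (19047 - 200119)/(2040 - 197611)) = (-73445 + (-½ + 0))*(270979 - 181072/(-195571)) = (-73445 - ½)*(270979 - 181072*(-1/195571)) = -146891*(270979 + 181072/195571)/2 = -146891/2*52995815081/195571 = -7784608273063171/391142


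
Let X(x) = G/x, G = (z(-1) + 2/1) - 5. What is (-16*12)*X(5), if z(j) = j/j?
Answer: 384/5 ≈ 76.800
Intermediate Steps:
z(j) = 1
G = -2 (G = (1 + 2/1) - 5 = (1 + 2*1) - 5 = (1 + 2) - 5 = 3 - 5 = -2)
X(x) = -2/x
(-16*12)*X(5) = (-16*12)*(-2/5) = -(-384)/5 = -192*(-2/5) = 384/5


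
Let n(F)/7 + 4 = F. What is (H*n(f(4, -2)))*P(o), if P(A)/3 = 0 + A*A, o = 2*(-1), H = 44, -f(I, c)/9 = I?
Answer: -147840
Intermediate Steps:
f(I, c) = -9*I
n(F) = -28 + 7*F
o = -2
P(A) = 3*A**2 (P(A) = 3*(0 + A*A) = 3*(0 + A**2) = 3*A**2)
(H*n(f(4, -2)))*P(o) = (44*(-28 + 7*(-9*4)))*(3*(-2)**2) = (44*(-28 + 7*(-36)))*(3*4) = (44*(-28 - 252))*12 = (44*(-280))*12 = -12320*12 = -147840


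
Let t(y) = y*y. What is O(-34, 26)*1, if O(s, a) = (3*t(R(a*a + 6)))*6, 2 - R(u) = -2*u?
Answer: 33587208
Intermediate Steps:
R(u) = 2 + 2*u (R(u) = 2 - (-2)*u = 2 + 2*u)
t(y) = y²
O(s, a) = 18*(14 + 2*a²)² (O(s, a) = (3*(2 + 2*(a*a + 6))²)*6 = (3*(2 + 2*(a² + 6))²)*6 = (3*(2 + 2*(6 + a²))²)*6 = (3*(2 + (12 + 2*a²))²)*6 = (3*(14 + 2*a²)²)*6 = 18*(14 + 2*a²)²)
O(-34, 26)*1 = (72*(7 + 26²)²)*1 = (72*(7 + 676)²)*1 = (72*683²)*1 = (72*466489)*1 = 33587208*1 = 33587208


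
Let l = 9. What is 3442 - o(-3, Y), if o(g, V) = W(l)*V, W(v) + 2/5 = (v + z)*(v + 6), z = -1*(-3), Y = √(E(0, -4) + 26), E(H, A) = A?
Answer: 3442 - 898*√22/5 ≈ 2599.6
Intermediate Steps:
Y = √22 (Y = √(-4 + 26) = √22 ≈ 4.6904)
z = 3
W(v) = -⅖ + (3 + v)*(6 + v) (W(v) = -⅖ + (v + 3)*(v + 6) = -⅖ + (3 + v)*(6 + v))
o(g, V) = 898*V/5 (o(g, V) = (88/5 + 9² + 9*9)*V = (88/5 + 81 + 81)*V = 898*V/5)
3442 - o(-3, Y) = 3442 - 898*√22/5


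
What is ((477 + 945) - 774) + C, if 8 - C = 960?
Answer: -304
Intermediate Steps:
C = -952 (C = 8 - 1*960 = 8 - 960 = -952)
((477 + 945) - 774) + C = ((477 + 945) - 774) - 952 = (1422 - 774) - 952 = 648 - 952 = -304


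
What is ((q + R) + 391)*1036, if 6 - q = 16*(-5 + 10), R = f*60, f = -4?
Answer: 79772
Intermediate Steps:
R = -240 (R = -4*60 = -240)
q = -74 (q = 6 - 16*(-5 + 10) = 6 - 16*5 = 6 - 1*80 = 6 - 80 = -74)
((q + R) + 391)*1036 = ((-74 - 240) + 391)*1036 = (-314 + 391)*1036 = 77*1036 = 79772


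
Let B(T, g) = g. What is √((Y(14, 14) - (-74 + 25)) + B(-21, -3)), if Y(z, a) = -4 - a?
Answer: 2*√7 ≈ 5.2915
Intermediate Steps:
√((Y(14, 14) - (-74 + 25)) + B(-21, -3)) = √(((-4 - 1*14) - (-74 + 25)) - 3) = √(((-4 - 14) - 1*(-49)) - 3) = √((-18 + 49) - 3) = √(31 - 3) = √28 = 2*√7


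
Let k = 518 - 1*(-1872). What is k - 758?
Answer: 1632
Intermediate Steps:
k = 2390 (k = 518 + 1872 = 2390)
k - 758 = 2390 - 758 = 1632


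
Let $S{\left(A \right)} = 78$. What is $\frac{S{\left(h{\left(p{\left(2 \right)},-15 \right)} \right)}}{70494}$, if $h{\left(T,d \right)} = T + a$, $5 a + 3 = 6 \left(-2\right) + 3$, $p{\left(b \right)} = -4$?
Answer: $\frac{13}{11749} \approx 0.0011065$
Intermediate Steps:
$a = - \frac{12}{5}$ ($a = - \frac{3}{5} + \frac{6 \left(-2\right) + 3}{5} = - \frac{3}{5} + \frac{-12 + 3}{5} = - \frac{3}{5} + \frac{1}{5} \left(-9\right) = - \frac{3}{5} - \frac{9}{5} = - \frac{12}{5} \approx -2.4$)
$h{\left(T,d \right)} = - \frac{12}{5} + T$ ($h{\left(T,d \right)} = T - \frac{12}{5} = - \frac{12}{5} + T$)
$\frac{S{\left(h{\left(p{\left(2 \right)},-15 \right)} \right)}}{70494} = \frac{78}{70494} = 78 \cdot \frac{1}{70494} = \frac{13}{11749}$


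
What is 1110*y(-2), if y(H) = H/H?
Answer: 1110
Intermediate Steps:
y(H) = 1
1110*y(-2) = 1110*1 = 1110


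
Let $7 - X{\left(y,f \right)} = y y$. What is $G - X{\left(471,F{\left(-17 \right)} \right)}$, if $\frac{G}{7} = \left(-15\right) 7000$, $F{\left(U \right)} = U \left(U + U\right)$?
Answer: $-513166$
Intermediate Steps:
$F{\left(U \right)} = 2 U^{2}$ ($F{\left(U \right)} = U 2 U = 2 U^{2}$)
$X{\left(y,f \right)} = 7 - y^{2}$ ($X{\left(y,f \right)} = 7 - y y = 7 - y^{2}$)
$G = -735000$ ($G = 7 \left(\left(-15\right) 7000\right) = 7 \left(-105000\right) = -735000$)
$G - X{\left(471,F{\left(-17 \right)} \right)} = -735000 - \left(7 - 471^{2}\right) = -735000 - \left(7 - 221841\right) = -735000 - -221834 = -735000 + 221834 = -513166$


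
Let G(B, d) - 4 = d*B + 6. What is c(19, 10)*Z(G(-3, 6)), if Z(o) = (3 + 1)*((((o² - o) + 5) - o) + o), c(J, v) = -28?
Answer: -8624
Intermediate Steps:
G(B, d) = 10 + B*d (G(B, d) = 4 + (d*B + 6) = 4 + (B*d + 6) = 4 + (6 + B*d) = 10 + B*d)
Z(o) = 20 - 4*o + 4*o² (Z(o) = 4*(((5 + o² - o) - o) + o) = 4*((5 + o² - 2*o) + o) = 4*(5 + o² - o) = 20 - 4*o + 4*o²)
c(19, 10)*Z(G(-3, 6)) = -28*(20 - 4*(10 - 3*6) + 4*(10 - 3*6)²) = -28*(20 - 4*(10 - 18) + 4*(10 - 18)²) = -28*(20 - 4*(-8) + 4*(-8)²) = -28*(20 + 32 + 4*64) = -28*(20 + 32 + 256) = -28*308 = -8624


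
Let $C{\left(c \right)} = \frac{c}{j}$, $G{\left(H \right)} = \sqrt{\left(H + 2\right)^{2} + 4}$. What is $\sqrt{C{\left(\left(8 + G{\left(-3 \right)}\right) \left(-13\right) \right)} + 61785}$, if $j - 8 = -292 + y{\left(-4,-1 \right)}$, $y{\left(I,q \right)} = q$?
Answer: $\frac{\sqrt{5018516265 + 3705 \sqrt{5}}}{285} \approx 248.57$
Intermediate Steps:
$j = -285$ ($j = 8 - 293 = -285$)
$G{\left(H \right)} = \sqrt{4 + \left(2 + H\right)^{2}}$ ($G{\left(H \right)} = \sqrt{\left(2 + H\right)^{2} + 4} = \sqrt{4 + \left(2 + H\right)^{2}}$)
$C{\left(c \right)} = - \frac{c}{285}$ ($C{\left(c \right)} = \frac{c}{-285} = c \left(- \frac{1}{285}\right) = - \frac{c}{285}$)
$\sqrt{C{\left(\left(8 + G{\left(-3 \right)}\right) \left(-13\right) \right)} + 61785} = \sqrt{- \frac{\left(8 + \sqrt{4 + \left(2 - 3\right)^{2}}\right) \left(-13\right)}{285} + 61785} = \sqrt{- \frac{\left(8 + \sqrt{4 + \left(-1\right)^{2}}\right) \left(-13\right)}{285} + 61785} = \sqrt{- \frac{\left(8 + \sqrt{4 + 1}\right) \left(-13\right)}{285} + 61785} = \sqrt{- \frac{\left(8 + \sqrt{5}\right) \left(-13\right)}{285} + 61785} = \sqrt{- \frac{-104 - 13 \sqrt{5}}{285} + 61785} = \sqrt{\left(\frac{104}{285} + \frac{13 \sqrt{5}}{285}\right) + 61785} = \sqrt{\frac{17608829}{285} + \frac{13 \sqrt{5}}{285}}$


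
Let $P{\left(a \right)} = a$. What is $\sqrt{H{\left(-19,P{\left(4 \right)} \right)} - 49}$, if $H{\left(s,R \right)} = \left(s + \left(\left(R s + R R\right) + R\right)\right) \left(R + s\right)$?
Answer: $2 \sqrt{269} \approx 32.802$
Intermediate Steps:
$H{\left(s,R \right)} = \left(R + s\right) \left(R + s + R^{2} + R s\right)$ ($H{\left(s,R \right)} = \left(s + \left(\left(R s + R^{2}\right) + R\right)\right) \left(R + s\right) = \left(s + \left(\left(R^{2} + R s\right) + R\right)\right) \left(R + s\right) = \left(s + \left(R + R^{2} + R s\right)\right) \left(R + s\right) = \left(R + s + R^{2} + R s\right) \left(R + s\right) = \left(R + s\right) \left(R + s + R^{2} + R s\right)$)
$\sqrt{H{\left(-19,P{\left(4 \right)} \right)} - 49} = \sqrt{\left(4^{2} + 4^{3} + \left(-19\right)^{2} + 4 \left(-19\right)^{2} + 2 \cdot 4 \left(-19\right) + 2 \left(-19\right) 4^{2}\right) - 49} = \sqrt{\left(16 + 64 + 361 + 4 \cdot 361 - 152 + 2 \left(-19\right) 16\right) - 49} = \sqrt{\left(16 + 64 + 361 + 1444 - 152 - 608\right) - 49} = \sqrt{1125 - 49} = \sqrt{1076} = 2 \sqrt{269}$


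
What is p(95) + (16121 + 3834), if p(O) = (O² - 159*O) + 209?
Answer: 14084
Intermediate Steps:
p(O) = 209 + O² - 159*O
p(95) + (16121 + 3834) = (209 + 95² - 159*95) + (16121 + 3834) = (209 + 9025 - 15105) + 19955 = -5871 + 19955 = 14084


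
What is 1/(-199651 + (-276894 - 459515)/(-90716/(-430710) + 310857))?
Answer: -66944654593/13365725823507238 ≈ -5.0087e-6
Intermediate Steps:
1/(-199651 + (-276894 - 459515)/(-90716/(-430710) + 310857)) = 1/(-199651 - 736409/(-90716*(-1/430710) + 310857)) = 1/(-199651 - 736409/(45358/215355 + 310857)) = 1/(-199651 - 736409/66944654593/215355) = 1/(-199651 - 736409*215355/66944654593) = 1/(-199651 - 158589360195/66944654593) = 1/(-13365725823507238/66944654593) = -66944654593/13365725823507238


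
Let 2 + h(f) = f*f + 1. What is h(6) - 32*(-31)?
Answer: 1027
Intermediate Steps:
h(f) = -1 + f**2 (h(f) = -2 + (f*f + 1) = -2 + (f**2 + 1) = -2 + (1 + f**2) = -1 + f**2)
h(6) - 32*(-31) = (-1 + 6**2) - 32*(-31) = (-1 + 36) + 992 = 35 + 992 = 1027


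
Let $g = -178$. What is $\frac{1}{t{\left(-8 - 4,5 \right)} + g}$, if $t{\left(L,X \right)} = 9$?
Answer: $- \frac{1}{169} \approx -0.0059172$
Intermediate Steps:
$\frac{1}{t{\left(-8 - 4,5 \right)} + g} = \frac{1}{9 - 178} = \frac{1}{-169} = - \frac{1}{169}$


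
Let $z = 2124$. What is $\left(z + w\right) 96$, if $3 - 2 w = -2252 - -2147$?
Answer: $209088$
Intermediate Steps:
$w = 54$ ($w = \frac{3}{2} - \frac{-2252 - -2147}{2} = \frac{3}{2} - \frac{-2252 + 2147}{2} = \frac{3}{2} - - \frac{105}{2} = \frac{3}{2} + \frac{105}{2} = 54$)
$\left(z + w\right) 96 = \left(2124 + 54\right) 96 = 2178 \cdot 96 = 209088$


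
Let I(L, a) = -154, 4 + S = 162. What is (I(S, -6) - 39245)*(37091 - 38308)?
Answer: 47948583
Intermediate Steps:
S = 158 (S = -4 + 162 = 158)
(I(S, -6) - 39245)*(37091 - 38308) = (-154 - 39245)*(37091 - 38308) = -39399*(-1217) = 47948583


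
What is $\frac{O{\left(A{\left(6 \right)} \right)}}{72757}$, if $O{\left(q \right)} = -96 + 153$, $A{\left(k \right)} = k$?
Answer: $\frac{57}{72757} \approx 0.00078343$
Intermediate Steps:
$O{\left(q \right)} = 57$
$\frac{O{\left(A{\left(6 \right)} \right)}}{72757} = \frac{57}{72757}$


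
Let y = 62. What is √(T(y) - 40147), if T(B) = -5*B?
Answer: I*√40457 ≈ 201.14*I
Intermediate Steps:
√(T(y) - 40147) = √(-5*62 - 40147) = √(-310 - 40147) = √(-40457) = I*√40457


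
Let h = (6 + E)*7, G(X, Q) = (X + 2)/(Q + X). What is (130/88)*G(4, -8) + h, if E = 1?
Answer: 4117/88 ≈ 46.784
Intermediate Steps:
G(X, Q) = (2 + X)/(Q + X)
h = 49 (h = (6 + 1)*7 = 7*7 = 49)
(130/88)*G(4, -8) + h = (130/88)*((2 + 4)/(-8 + 4)) + 49 = (130*(1/88))*(6/(-4)) + 49 = 65*(-¼*6)/44 + 49 = (65/44)*(-3/2) + 49 = -195/88 + 49 = 4117/88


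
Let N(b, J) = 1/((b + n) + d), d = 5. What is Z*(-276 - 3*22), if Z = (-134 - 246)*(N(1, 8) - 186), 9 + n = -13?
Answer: -48361365/2 ≈ -2.4181e+7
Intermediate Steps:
n = -22 (n = -9 - 13 = -22)
N(b, J) = 1/(-17 + b) (N(b, J) = 1/((b - 22) + 5) = 1/((-22 + b) + 5) = 1/(-17 + b))
Z = 282815/4 (Z = (-134 - 246)*(1/(-17 + 1) - 186) = -380*(1/(-16) - 186) = -380*(-1/16 - 186) = -380*(-2977/16) = 282815/4 ≈ 70704.)
Z*(-276 - 3*22) = 282815*(-276 - 3*22)/4 = 282815*(-276 - 66)/4 = (282815/4)*(-342) = -48361365/2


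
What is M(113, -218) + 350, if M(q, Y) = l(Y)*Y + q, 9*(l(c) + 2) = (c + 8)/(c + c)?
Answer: 2662/3 ≈ 887.33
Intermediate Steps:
l(c) = -2 + (8 + c)/(18*c) (l(c) = -2 + ((c + 8)/(c + c))/9 = -2 + ((8 + c)/((2*c)))/9 = -2 + ((8 + c)*(1/(2*c)))/9 = -2 + ((8 + c)/(2*c))/9 = -2 + (8 + c)/(18*c))
M(q, Y) = 4/9 + q - 35*Y/18 (M(q, Y) = ((8 - 35*Y)/(18*Y))*Y + q = (4/9 - 35*Y/18) + q = 4/9 + q - 35*Y/18)
M(113, -218) + 350 = (4/9 + 113 - 35/18*(-218)) + 350 = (4/9 + 113 + 3815/9) + 350 = 1612/3 + 350 = 2662/3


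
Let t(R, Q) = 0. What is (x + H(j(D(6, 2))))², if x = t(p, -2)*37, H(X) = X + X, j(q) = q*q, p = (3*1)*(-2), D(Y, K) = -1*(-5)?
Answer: 2500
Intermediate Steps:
D(Y, K) = 5
p = -6 (p = 3*(-2) = -6)
j(q) = q²
H(X) = 2*X
x = 0 (x = 0*37 = 0)
(x + H(j(D(6, 2))))² = (0 + 2*5²)² = (0 + 2*25)² = (0 + 50)² = 50² = 2500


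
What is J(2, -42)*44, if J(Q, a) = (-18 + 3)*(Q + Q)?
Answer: -2640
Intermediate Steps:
J(Q, a) = -30*Q
J(2, -42)*44 = -30*2*44 = -60*44 = -2640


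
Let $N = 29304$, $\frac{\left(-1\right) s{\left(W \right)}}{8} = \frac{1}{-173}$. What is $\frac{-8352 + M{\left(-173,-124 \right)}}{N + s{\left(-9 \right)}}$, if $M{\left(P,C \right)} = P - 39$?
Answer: $- \frac{370393}{1267400} \approx -0.29225$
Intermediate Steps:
$M{\left(P,C \right)} = -39 + P$
$s{\left(W \right)} = \frac{8}{173}$ ($s{\left(W \right)} = - \frac{8}{-173} = \left(-8\right) \left(- \frac{1}{173}\right) = \frac{8}{173}$)
$\frac{-8352 + M{\left(-173,-124 \right)}}{N + s{\left(-9 \right)}} = \frac{-8352 - 212}{29304 + \frac{8}{173}} = \frac{-8352 - 212}{\frac{5069600}{173}} = \left(-8564\right) \frac{173}{5069600} = - \frac{370393}{1267400}$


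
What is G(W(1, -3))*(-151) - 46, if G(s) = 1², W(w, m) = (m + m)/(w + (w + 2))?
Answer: -197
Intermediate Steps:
W(w, m) = 2*m/(2 + 2*w) (W(w, m) = (2*m)/(w + (2 + w)) = (2*m)/(2 + 2*w) = 2*m/(2 + 2*w))
G(s) = 1
G(W(1, -3))*(-151) - 46 = 1*(-151) - 46 = -151 - 46 = -197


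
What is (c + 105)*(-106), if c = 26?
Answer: -13886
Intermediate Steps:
(c + 105)*(-106) = (26 + 105)*(-106) = 131*(-106) = -13886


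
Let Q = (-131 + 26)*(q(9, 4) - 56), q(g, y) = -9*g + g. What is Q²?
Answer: 180633600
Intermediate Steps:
q(g, y) = -8*g
Q = 13440 (Q = (-131 + 26)*(-8*9 - 56) = -105*(-72 - 56) = -105*(-128) = 13440)
Q² = 13440² = 180633600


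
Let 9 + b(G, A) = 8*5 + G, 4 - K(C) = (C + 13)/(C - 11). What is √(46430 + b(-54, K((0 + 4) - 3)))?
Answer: √46407 ≈ 215.42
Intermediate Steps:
K(C) = 4 - (13 + C)/(-11 + C) (K(C) = 4 - (C + 13)/(C - 11) = 4 - (13 + C)/(-11 + C))
b(G, A) = 31 + G (b(G, A) = -9 + (8*5 + G) = -9 + (40 + G) = 31 + G)
√(46430 + b(-54, K((0 + 4) - 3))) = √(46430 + (31 - 54)) = √(46430 - 23) = √46407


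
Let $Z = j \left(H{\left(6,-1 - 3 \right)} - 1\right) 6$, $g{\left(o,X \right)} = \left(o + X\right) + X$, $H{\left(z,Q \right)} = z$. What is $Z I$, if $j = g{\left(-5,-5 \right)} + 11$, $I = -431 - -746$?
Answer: $-37800$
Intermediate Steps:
$I = 315$ ($I = -431 + 746 = 315$)
$g{\left(o,X \right)} = o + 2 X$ ($g{\left(o,X \right)} = \left(X + o\right) + X = o + 2 X$)
$j = -4$ ($j = \left(-5 + 2 \left(-5\right)\right) + 11 = \left(-5 - 10\right) + 11 = -15 + 11 = -4$)
$Z = -120$ ($Z = - 4 \left(6 - 1\right) 6 = - 4 \cdot 5 \cdot 6 = \left(-4\right) 30 = -120$)
$Z I = \left(-120\right) 315 = -37800$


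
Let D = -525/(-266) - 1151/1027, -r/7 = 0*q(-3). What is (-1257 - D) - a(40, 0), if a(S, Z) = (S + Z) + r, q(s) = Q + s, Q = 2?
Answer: -50650009/39026 ≈ -1297.9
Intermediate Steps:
q(s) = 2 + s
r = 0 (r = -0*(2 - 3) = -0*(-1) = -7*0 = 0)
D = 33287/39026 (D = -525*(-1/266) - 1151*1/1027 = 75/38 - 1151/1027 = 33287/39026 ≈ 0.85294)
a(S, Z) = S + Z (a(S, Z) = (S + Z) + 0 = S + Z)
(-1257 - D) - a(40, 0) = (-1257 - 1*33287/39026) - (40 + 0) = (-1257 - 33287/39026) - 1*40 = -49088969/39026 - 40 = -50650009/39026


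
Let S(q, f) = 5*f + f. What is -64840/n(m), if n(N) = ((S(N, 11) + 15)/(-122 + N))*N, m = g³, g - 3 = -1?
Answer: 307990/27 ≈ 11407.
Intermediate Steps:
g = 2 (g = 3 - 1 = 2)
S(q, f) = 6*f
m = 8 (m = 2³ = 8)
n(N) = 81*N/(-122 + N) (n(N) = ((6*11 + 15)/(-122 + N))*N = ((66 + 15)/(-122 + N))*N = (81/(-122 + N))*N = 81*N/(-122 + N))
-64840/n(m) = -64840/(81*8/(-122 + 8)) = -64840/(81*8/(-114)) = -64840/(81*8*(-1/114)) = -64840/(-108/19) = -64840*(-19/108) = 307990/27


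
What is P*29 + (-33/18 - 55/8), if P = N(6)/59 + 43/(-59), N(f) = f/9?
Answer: -41795/1416 ≈ -29.516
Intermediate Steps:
N(f) = f/9 (N(f) = f*(⅑) = f/9)
P = -127/177 (P = ((⅑)*6)/59 + 43/(-59) = (⅔)*(1/59) + 43*(-1/59) = 2/177 - 43/59 = -127/177 ≈ -0.71751)
P*29 + (-33/18 - 55/8) = -127/177*29 + (-33/18 - 55/8) = -3683/177 + (-33*1/18 - 55*⅛) = -3683/177 + (-11/6 - 55/8) = -3683/177 - 209/24 = -41795/1416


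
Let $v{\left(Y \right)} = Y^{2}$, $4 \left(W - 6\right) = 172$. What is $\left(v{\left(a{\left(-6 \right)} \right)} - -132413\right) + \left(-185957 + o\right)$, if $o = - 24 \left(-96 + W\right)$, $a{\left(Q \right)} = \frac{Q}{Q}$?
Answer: $-52415$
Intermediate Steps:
$W = 49$ ($W = 6 + \frac{1}{4} \cdot 172 = 6 + 43 = 49$)
$a{\left(Q \right)} = 1$
$o = 1128$ ($o = - 24 \left(-96 + 49\right) = \left(-24\right) \left(-47\right) = 1128$)
$\left(v{\left(a{\left(-6 \right)} \right)} - -132413\right) + \left(-185957 + o\right) = \left(1^{2} - -132413\right) + \left(-185957 + 1128\right) = \left(1 + 132413\right) - 184829 = 132414 - 184829 = -52415$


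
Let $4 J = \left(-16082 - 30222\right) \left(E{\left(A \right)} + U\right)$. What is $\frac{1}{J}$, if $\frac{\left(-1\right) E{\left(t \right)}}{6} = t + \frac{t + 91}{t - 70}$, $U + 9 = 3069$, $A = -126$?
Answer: $- \frac{7}{309131292} \approx -2.2644 \cdot 10^{-8}$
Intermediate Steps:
$U = 3060$ ($U = -9 + 3069 = 3060$)
$E{\left(t \right)} = - 6 t - \frac{6 \left(91 + t\right)}{-70 + t}$ ($E{\left(t \right)} = - 6 \left(t + \frac{t + 91}{t - 70}\right) = - 6 \left(t + \frac{91 + t}{-70 + t}\right) = - 6 t - \frac{6 \left(91 + t\right)}{-70 + t}$)
$J = - \frac{309131292}{7}$ ($J = \frac{\left(-16082 - 30222\right) \left(\frac{6 \left(-91 - \left(-126\right)^{2} + 69 \left(-126\right)\right)}{-70 - 126} + 3060\right)}{4} = \frac{\left(-46304\right) \left(\frac{6 \left(-91 - 15876 - 8694\right)}{-196} + 3060\right)}{4} = \frac{\left(-46304\right) \left(6 \left(- \frac{1}{196}\right) \left(-91 - 15876 - 8694\right) + 3060\right)}{4} = \frac{\left(-46304\right) \left(6 \left(- \frac{1}{196}\right) \left(-24661\right) + 3060\right)}{4} = \frac{\left(-46304\right) \left(\frac{10569}{14} + 3060\right)}{4} = \frac{\left(-46304\right) \frac{53409}{14}}{4} = \frac{1}{4} \left(- \frac{1236525168}{7}\right) = - \frac{309131292}{7} \approx -4.4162 \cdot 10^{7}$)
$\frac{1}{J} = \frac{1}{- \frac{309131292}{7}} = - \frac{7}{309131292}$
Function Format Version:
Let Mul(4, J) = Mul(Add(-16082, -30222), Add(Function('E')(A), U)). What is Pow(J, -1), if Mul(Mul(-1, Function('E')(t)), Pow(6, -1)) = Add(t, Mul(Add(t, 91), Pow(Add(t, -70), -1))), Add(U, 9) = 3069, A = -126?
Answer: Rational(-7, 309131292) ≈ -2.2644e-8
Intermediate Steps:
U = 3060 (U = Add(-9, 3069) = 3060)
Function('E')(t) = Add(Mul(-6, t), Mul(-6, Pow(Add(-70, t), -1), Add(91, t))) (Function('E')(t) = Mul(-6, Add(t, Mul(Add(t, 91), Pow(Add(t, -70), -1)))) = Mul(-6, Add(t, Mul(Add(91, t), Pow(Add(-70, t), -1)))) = Mul(-6, Add(t, Mul(Pow(Add(-70, t), -1), Add(91, t)))) = Add(Mul(-6, t), Mul(-6, Pow(Add(-70, t), -1), Add(91, t))))
J = Rational(-309131292, 7) (J = Mul(Rational(1, 4), Mul(Add(-16082, -30222), Add(Mul(6, Pow(Add(-70, -126), -1), Add(-91, Mul(-1, Pow(-126, 2)), Mul(69, -126))), 3060))) = Mul(Rational(1, 4), Mul(-46304, Add(Mul(6, Pow(-196, -1), Add(-91, Mul(-1, 15876), -8694)), 3060))) = Mul(Rational(1, 4), Mul(-46304, Add(Mul(6, Rational(-1, 196), Add(-91, -15876, -8694)), 3060))) = Mul(Rational(1, 4), Mul(-46304, Add(Mul(6, Rational(-1, 196), -24661), 3060))) = Mul(Rational(1, 4), Mul(-46304, Add(Rational(10569, 14), 3060))) = Mul(Rational(1, 4), Mul(-46304, Rational(53409, 14))) = Mul(Rational(1, 4), Rational(-1236525168, 7)) = Rational(-309131292, 7) ≈ -4.4162e+7)
Pow(J, -1) = Pow(Rational(-309131292, 7), -1) = Rational(-7, 309131292)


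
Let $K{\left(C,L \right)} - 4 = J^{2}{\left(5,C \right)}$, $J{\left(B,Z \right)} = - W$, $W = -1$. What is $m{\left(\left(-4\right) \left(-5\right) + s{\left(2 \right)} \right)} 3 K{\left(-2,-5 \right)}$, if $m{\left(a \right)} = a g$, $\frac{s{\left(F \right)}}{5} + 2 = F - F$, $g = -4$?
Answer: $-600$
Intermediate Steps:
$J{\left(B,Z \right)} = 1$ ($J{\left(B,Z \right)} = \left(-1\right) \left(-1\right) = 1$)
$s{\left(F \right)} = -10$ ($s{\left(F \right)} = -10 + 5 \left(F - F\right) = -10 + 5 \cdot 0 = -10 + 0 = -10$)
$K{\left(C,L \right)} = 5$ ($K{\left(C,L \right)} = 4 + 1^{2} = 4 + 1 = 5$)
$m{\left(a \right)} = - 4 a$ ($m{\left(a \right)} = a \left(-4\right) = - 4 a$)
$m{\left(\left(-4\right) \left(-5\right) + s{\left(2 \right)} \right)} 3 K{\left(-2,-5 \right)} = - 4 \left(\left(-4\right) \left(-5\right) - 10\right) 3 \cdot 5 = - 4 \left(20 - 10\right) 3 \cdot 5 = \left(-4\right) 10 \cdot 3 \cdot 5 = \left(-40\right) 3 \cdot 5 = \left(-120\right) 5 = -600$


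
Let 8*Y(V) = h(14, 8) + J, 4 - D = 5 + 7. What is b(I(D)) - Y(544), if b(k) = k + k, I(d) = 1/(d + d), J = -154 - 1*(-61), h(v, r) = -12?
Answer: 13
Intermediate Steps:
J = -93 (J = -154 + 61 = -93)
D = -8 (D = 4 - (5 + 7) = 4 - 1*12 = 4 - 12 = -8)
Y(V) = -105/8 (Y(V) = (-12 - 93)/8 = (⅛)*(-105) = -105/8)
I(d) = 1/(2*d)
b(k) = 2*k
b(I(D)) - Y(544) = 2*((½)/(-8)) - 1*(-105/8) = 2*((½)*(-⅛)) + 105/8 = 2*(-1/16) + 105/8 = -⅛ + 105/8 = 13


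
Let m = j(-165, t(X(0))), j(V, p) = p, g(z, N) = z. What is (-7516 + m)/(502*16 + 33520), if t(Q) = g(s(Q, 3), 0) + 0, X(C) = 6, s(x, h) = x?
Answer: -3755/20776 ≈ -0.18074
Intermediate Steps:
t(Q) = Q (t(Q) = Q + 0 = Q)
m = 6
(-7516 + m)/(502*16 + 33520) = (-7516 + 6)/(502*16 + 33520) = -7510/(8032 + 33520) = -7510/41552 = -7510*1/41552 = -3755/20776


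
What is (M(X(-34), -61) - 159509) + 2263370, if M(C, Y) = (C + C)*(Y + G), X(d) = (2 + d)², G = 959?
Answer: 3942965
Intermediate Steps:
M(C, Y) = 2*C*(959 + Y) (M(C, Y) = (C + C)*(Y + 959) = (2*C)*(959 + Y) = 2*C*(959 + Y))
(M(X(-34), -61) - 159509) + 2263370 = (2*(2 - 34)²*(959 - 61) - 159509) + 2263370 = (2*(-32)²*898 - 159509) + 2263370 = (2*1024*898 - 159509) + 2263370 = (1839104 - 159509) + 2263370 = 1679595 + 2263370 = 3942965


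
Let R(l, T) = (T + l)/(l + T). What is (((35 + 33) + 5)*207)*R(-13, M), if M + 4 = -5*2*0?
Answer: 15111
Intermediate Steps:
M = -4 (M = -4 - 5*2*0 = -4 - 10*0 = -4 + 0 = -4)
R(l, T) = 1 (R(l, T) = (T + l)/(T + l) = 1)
(((35 + 33) + 5)*207)*R(-13, M) = (((35 + 33) + 5)*207)*1 = ((68 + 5)*207)*1 = (73*207)*1 = 15111*1 = 15111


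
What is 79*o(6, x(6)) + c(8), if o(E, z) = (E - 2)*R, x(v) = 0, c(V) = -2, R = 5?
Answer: 1578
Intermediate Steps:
o(E, z) = -10 + 5*E (o(E, z) = (E - 2)*5 = (-2 + E)*5 = -10 + 5*E)
79*o(6, x(6)) + c(8) = 79*(-10 + 5*6) - 2 = 79*(-10 + 30) - 2 = 79*20 - 2 = 1580 - 2 = 1578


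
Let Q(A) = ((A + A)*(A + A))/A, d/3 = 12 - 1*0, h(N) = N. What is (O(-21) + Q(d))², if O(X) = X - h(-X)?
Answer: 10404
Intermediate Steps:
d = 36 (d = 3*(12 - 1*0) = 3*(12 + 0) = 3*12 = 36)
Q(A) = 4*A (Q(A) = ((2*A)*(2*A))/A = (4*A²)/A = 4*A)
O(X) = 2*X (O(X) = X - (-1)*X = X + X = 2*X)
(O(-21) + Q(d))² = (2*(-21) + 4*36)² = (-42 + 144)² = 102² = 10404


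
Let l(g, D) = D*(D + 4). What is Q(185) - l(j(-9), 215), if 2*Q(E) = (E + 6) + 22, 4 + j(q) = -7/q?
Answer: -93957/2 ≈ -46979.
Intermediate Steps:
j(q) = -4 - 7/q
l(g, D) = D*(4 + D)
Q(E) = 14 + E/2 (Q(E) = ((E + 6) + 22)/2 = ((6 + E) + 22)/2 = (28 + E)/2 = 14 + E/2)
Q(185) - l(j(-9), 215) = (14 + (½)*185) - 215*(4 + 215) = (14 + 185/2) - 215*219 = 213/2 - 1*47085 = 213/2 - 47085 = -93957/2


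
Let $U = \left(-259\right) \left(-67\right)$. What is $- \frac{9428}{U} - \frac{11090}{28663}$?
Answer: $- \frac{462679534}{497389039} \approx -0.93022$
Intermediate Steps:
$U = 17353$
$- \frac{9428}{U} - \frac{11090}{28663} = - \frac{9428}{17353} - \frac{11090}{28663} = - \frac{462679534}{497389039}$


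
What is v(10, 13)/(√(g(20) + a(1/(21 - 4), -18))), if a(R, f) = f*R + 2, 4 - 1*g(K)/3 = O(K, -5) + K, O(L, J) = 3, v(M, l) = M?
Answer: -10*I*√16201/953 ≈ -1.3356*I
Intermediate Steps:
g(K) = 3 - 3*K (g(K) = 12 - 3*(3 + K) = 12 + (-9 - 3*K) = 3 - 3*K)
a(R, f) = 2 + R*f (a(R, f) = R*f + 2 = 2 + R*f)
v(10, 13)/(√(g(20) + a(1/(21 - 4), -18))) = 10/(√((3 - 3*20) + (2 - 18/(21 - 4)))) = 10/(√((3 - 60) + (2 - 18/17))) = 10/(√(-57 + (2 + (1/17)*(-18)))) = 10/(√(-57 + (2 - 18/17))) = 10/(√(-57 + 16/17)) = 10/(√(-953/17)) = 10/((I*√16201/17)) = 10*(-I*√16201/953) = -10*I*√16201/953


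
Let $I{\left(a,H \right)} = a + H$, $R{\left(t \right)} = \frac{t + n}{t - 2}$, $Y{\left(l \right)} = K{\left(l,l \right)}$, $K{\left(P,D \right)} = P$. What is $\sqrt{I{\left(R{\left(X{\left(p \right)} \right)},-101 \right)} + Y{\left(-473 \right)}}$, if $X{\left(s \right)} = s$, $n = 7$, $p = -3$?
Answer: $\frac{i \sqrt{14370}}{5} \approx 23.975 i$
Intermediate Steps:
$Y{\left(l \right)} = l$
$R{\left(t \right)} = \frac{7 + t}{-2 + t}$ ($R{\left(t \right)} = \frac{t + 7}{t - 2} = \frac{7 + t}{-2 + t}$)
$I{\left(a,H \right)} = H + a$
$\sqrt{I{\left(R{\left(X{\left(p \right)} \right)},-101 \right)} + Y{\left(-473 \right)}} = \sqrt{\left(-101 + \frac{7 - 3}{-2 - 3}\right) - 473} = \sqrt{\left(-101 + \frac{1}{-5} \cdot 4\right) - 473} = \sqrt{\left(-101 - \frac{4}{5}\right) - 473} = \sqrt{- \frac{509}{5} - 473} = \sqrt{- \frac{2874}{5}} = \frac{i \sqrt{14370}}{5}$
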